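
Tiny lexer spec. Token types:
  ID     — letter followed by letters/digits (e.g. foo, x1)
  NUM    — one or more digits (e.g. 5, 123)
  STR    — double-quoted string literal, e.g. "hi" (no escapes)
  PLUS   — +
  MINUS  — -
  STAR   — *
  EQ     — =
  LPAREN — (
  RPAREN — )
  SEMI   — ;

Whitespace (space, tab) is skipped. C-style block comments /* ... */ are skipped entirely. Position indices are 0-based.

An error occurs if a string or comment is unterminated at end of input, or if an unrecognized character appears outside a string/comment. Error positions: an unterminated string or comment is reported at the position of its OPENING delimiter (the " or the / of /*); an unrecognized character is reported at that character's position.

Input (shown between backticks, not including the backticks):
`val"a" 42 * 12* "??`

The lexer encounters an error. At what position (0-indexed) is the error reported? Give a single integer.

pos=0: emit ID 'val' (now at pos=3)
pos=3: enter STRING mode
pos=3: emit STR "a" (now at pos=6)
pos=7: emit NUM '42' (now at pos=9)
pos=10: emit STAR '*'
pos=12: emit NUM '12' (now at pos=14)
pos=14: emit STAR '*'
pos=16: enter STRING mode
pos=16: ERROR — unterminated string

Answer: 16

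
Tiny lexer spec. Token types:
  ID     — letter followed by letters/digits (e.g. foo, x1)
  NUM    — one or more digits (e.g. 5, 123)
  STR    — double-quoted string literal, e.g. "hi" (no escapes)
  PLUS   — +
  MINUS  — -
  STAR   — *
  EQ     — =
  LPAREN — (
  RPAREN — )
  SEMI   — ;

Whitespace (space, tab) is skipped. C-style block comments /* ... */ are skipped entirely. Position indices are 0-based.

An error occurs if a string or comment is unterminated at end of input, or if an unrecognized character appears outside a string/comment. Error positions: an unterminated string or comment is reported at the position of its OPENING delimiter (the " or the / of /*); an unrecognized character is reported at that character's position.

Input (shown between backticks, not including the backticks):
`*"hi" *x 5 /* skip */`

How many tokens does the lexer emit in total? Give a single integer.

pos=0: emit STAR '*'
pos=1: enter STRING mode
pos=1: emit STR "hi" (now at pos=5)
pos=6: emit STAR '*'
pos=7: emit ID 'x' (now at pos=8)
pos=9: emit NUM '5' (now at pos=10)
pos=11: enter COMMENT mode (saw '/*')
exit COMMENT mode (now at pos=21)
DONE. 5 tokens: [STAR, STR, STAR, ID, NUM]

Answer: 5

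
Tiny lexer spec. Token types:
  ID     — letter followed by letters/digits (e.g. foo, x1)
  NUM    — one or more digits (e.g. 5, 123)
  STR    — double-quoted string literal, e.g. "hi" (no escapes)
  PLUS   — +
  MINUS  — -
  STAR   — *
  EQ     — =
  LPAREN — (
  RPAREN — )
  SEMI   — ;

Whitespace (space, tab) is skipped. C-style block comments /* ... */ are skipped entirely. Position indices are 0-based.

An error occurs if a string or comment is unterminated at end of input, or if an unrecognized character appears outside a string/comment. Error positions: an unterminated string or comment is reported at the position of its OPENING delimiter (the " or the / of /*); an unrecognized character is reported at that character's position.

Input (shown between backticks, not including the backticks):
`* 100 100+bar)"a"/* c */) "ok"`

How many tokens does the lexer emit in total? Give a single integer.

Answer: 9

Derivation:
pos=0: emit STAR '*'
pos=2: emit NUM '100' (now at pos=5)
pos=6: emit NUM '100' (now at pos=9)
pos=9: emit PLUS '+'
pos=10: emit ID 'bar' (now at pos=13)
pos=13: emit RPAREN ')'
pos=14: enter STRING mode
pos=14: emit STR "a" (now at pos=17)
pos=17: enter COMMENT mode (saw '/*')
exit COMMENT mode (now at pos=24)
pos=24: emit RPAREN ')'
pos=26: enter STRING mode
pos=26: emit STR "ok" (now at pos=30)
DONE. 9 tokens: [STAR, NUM, NUM, PLUS, ID, RPAREN, STR, RPAREN, STR]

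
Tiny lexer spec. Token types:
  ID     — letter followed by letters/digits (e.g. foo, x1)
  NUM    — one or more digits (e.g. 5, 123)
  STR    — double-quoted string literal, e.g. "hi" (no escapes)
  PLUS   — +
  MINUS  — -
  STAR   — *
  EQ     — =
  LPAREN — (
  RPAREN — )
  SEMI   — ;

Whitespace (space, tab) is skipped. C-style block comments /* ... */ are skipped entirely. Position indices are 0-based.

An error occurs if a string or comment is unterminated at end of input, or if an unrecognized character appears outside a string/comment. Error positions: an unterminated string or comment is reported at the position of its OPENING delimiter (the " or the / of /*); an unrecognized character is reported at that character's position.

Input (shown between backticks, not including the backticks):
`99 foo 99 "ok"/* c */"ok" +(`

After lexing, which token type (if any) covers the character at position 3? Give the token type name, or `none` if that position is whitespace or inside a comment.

Answer: ID

Derivation:
pos=0: emit NUM '99' (now at pos=2)
pos=3: emit ID 'foo' (now at pos=6)
pos=7: emit NUM '99' (now at pos=9)
pos=10: enter STRING mode
pos=10: emit STR "ok" (now at pos=14)
pos=14: enter COMMENT mode (saw '/*')
exit COMMENT mode (now at pos=21)
pos=21: enter STRING mode
pos=21: emit STR "ok" (now at pos=25)
pos=26: emit PLUS '+'
pos=27: emit LPAREN '('
DONE. 7 tokens: [NUM, ID, NUM, STR, STR, PLUS, LPAREN]
Position 3: char is 'f' -> ID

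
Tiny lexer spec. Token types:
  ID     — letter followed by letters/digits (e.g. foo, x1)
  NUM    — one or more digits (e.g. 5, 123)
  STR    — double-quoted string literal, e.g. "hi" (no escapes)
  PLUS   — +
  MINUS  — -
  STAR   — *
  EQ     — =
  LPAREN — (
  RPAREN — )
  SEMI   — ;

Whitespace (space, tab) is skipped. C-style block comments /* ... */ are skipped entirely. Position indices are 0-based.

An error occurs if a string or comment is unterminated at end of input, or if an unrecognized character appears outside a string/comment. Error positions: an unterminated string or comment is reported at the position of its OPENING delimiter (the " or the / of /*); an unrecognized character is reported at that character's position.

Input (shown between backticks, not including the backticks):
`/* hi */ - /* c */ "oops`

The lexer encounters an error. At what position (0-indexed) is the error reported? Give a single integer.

Answer: 19

Derivation:
pos=0: enter COMMENT mode (saw '/*')
exit COMMENT mode (now at pos=8)
pos=9: emit MINUS '-'
pos=11: enter COMMENT mode (saw '/*')
exit COMMENT mode (now at pos=18)
pos=19: enter STRING mode
pos=19: ERROR — unterminated string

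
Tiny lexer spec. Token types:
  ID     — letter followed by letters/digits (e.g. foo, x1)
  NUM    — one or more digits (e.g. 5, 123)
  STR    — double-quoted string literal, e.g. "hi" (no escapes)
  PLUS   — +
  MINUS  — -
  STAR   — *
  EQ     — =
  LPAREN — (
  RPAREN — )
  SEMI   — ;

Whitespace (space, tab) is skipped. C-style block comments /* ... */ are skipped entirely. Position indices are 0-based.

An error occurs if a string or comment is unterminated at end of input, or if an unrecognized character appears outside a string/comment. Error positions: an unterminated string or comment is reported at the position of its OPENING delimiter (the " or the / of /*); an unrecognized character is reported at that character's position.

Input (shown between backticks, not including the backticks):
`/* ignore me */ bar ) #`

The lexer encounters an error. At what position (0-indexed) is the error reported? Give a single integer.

pos=0: enter COMMENT mode (saw '/*')
exit COMMENT mode (now at pos=15)
pos=16: emit ID 'bar' (now at pos=19)
pos=20: emit RPAREN ')'
pos=22: ERROR — unrecognized char '#'

Answer: 22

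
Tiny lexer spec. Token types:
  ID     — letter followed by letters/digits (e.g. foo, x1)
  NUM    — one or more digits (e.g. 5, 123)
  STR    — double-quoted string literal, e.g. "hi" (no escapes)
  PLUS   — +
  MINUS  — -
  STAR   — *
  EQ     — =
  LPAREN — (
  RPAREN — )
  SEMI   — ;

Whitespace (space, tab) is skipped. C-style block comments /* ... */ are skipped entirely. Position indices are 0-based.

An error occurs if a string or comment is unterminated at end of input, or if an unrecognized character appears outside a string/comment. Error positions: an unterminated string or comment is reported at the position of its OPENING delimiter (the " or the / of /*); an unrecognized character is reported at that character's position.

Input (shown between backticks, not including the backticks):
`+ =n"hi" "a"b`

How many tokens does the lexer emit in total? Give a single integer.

pos=0: emit PLUS '+'
pos=2: emit EQ '='
pos=3: emit ID 'n' (now at pos=4)
pos=4: enter STRING mode
pos=4: emit STR "hi" (now at pos=8)
pos=9: enter STRING mode
pos=9: emit STR "a" (now at pos=12)
pos=12: emit ID 'b' (now at pos=13)
DONE. 6 tokens: [PLUS, EQ, ID, STR, STR, ID]

Answer: 6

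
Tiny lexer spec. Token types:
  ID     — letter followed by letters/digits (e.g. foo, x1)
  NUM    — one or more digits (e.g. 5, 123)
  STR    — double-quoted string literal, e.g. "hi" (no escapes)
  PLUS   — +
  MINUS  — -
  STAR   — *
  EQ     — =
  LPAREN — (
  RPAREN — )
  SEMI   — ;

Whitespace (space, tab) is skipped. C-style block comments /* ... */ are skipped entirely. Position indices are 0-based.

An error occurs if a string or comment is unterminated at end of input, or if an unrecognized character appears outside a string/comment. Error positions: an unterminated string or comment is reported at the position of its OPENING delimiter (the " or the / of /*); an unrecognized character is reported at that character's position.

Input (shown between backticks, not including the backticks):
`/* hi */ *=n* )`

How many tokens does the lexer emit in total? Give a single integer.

pos=0: enter COMMENT mode (saw '/*')
exit COMMENT mode (now at pos=8)
pos=9: emit STAR '*'
pos=10: emit EQ '='
pos=11: emit ID 'n' (now at pos=12)
pos=12: emit STAR '*'
pos=14: emit RPAREN ')'
DONE. 5 tokens: [STAR, EQ, ID, STAR, RPAREN]

Answer: 5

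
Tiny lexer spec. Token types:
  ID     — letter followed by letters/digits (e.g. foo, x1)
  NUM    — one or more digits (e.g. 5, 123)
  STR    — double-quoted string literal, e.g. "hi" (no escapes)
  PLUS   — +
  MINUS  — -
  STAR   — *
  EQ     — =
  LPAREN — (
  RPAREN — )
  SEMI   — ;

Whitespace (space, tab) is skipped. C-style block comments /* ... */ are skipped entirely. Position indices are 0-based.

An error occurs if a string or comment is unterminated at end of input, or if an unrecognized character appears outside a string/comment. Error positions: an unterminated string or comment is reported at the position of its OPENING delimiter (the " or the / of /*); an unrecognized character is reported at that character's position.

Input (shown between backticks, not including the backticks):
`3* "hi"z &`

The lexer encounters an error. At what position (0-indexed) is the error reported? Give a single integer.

pos=0: emit NUM '3' (now at pos=1)
pos=1: emit STAR '*'
pos=3: enter STRING mode
pos=3: emit STR "hi" (now at pos=7)
pos=7: emit ID 'z' (now at pos=8)
pos=9: ERROR — unrecognized char '&'

Answer: 9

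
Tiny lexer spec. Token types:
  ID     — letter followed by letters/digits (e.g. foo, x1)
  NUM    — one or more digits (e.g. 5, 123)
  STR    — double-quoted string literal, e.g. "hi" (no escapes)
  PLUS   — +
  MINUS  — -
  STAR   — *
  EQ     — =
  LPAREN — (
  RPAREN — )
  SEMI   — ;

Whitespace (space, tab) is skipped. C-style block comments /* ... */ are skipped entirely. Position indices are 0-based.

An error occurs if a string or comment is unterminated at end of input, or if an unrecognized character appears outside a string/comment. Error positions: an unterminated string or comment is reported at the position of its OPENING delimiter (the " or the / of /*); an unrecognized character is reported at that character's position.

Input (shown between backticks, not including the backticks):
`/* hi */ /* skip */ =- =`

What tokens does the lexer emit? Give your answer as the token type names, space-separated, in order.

Answer: EQ MINUS EQ

Derivation:
pos=0: enter COMMENT mode (saw '/*')
exit COMMENT mode (now at pos=8)
pos=9: enter COMMENT mode (saw '/*')
exit COMMENT mode (now at pos=19)
pos=20: emit EQ '='
pos=21: emit MINUS '-'
pos=23: emit EQ '='
DONE. 3 tokens: [EQ, MINUS, EQ]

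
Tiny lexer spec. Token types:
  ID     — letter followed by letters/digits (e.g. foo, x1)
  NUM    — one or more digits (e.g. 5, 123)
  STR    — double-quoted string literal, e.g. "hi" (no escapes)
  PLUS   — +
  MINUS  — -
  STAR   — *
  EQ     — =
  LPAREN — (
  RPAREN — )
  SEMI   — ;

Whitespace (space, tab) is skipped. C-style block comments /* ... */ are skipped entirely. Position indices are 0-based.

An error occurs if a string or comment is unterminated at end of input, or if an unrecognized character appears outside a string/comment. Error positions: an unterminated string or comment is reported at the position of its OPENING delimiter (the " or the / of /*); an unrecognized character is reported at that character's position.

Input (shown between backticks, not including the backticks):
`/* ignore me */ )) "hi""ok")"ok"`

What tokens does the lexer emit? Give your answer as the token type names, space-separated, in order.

Answer: RPAREN RPAREN STR STR RPAREN STR

Derivation:
pos=0: enter COMMENT mode (saw '/*')
exit COMMENT mode (now at pos=15)
pos=16: emit RPAREN ')'
pos=17: emit RPAREN ')'
pos=19: enter STRING mode
pos=19: emit STR "hi" (now at pos=23)
pos=23: enter STRING mode
pos=23: emit STR "ok" (now at pos=27)
pos=27: emit RPAREN ')'
pos=28: enter STRING mode
pos=28: emit STR "ok" (now at pos=32)
DONE. 6 tokens: [RPAREN, RPAREN, STR, STR, RPAREN, STR]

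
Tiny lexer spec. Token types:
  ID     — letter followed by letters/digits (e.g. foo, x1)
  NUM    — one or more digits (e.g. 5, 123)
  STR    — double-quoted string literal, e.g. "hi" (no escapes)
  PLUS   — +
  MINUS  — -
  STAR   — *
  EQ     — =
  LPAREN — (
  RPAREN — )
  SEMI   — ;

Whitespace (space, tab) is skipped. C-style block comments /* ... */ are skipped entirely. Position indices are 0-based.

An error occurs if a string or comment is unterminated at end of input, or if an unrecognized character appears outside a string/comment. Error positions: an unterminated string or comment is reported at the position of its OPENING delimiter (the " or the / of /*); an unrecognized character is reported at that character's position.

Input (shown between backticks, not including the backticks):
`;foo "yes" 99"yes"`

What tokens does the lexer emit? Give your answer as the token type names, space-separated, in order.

pos=0: emit SEMI ';'
pos=1: emit ID 'foo' (now at pos=4)
pos=5: enter STRING mode
pos=5: emit STR "yes" (now at pos=10)
pos=11: emit NUM '99' (now at pos=13)
pos=13: enter STRING mode
pos=13: emit STR "yes" (now at pos=18)
DONE. 5 tokens: [SEMI, ID, STR, NUM, STR]

Answer: SEMI ID STR NUM STR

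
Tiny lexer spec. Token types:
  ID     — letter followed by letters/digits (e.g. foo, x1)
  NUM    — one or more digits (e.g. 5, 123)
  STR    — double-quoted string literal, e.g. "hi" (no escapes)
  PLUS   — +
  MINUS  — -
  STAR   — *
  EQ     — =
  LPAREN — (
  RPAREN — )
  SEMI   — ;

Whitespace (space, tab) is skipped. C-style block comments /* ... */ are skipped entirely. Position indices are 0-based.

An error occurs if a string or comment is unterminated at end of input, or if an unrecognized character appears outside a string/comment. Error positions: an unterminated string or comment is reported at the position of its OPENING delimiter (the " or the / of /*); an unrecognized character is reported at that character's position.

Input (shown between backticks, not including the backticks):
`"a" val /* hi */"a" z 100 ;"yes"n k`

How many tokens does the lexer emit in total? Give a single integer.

Answer: 9

Derivation:
pos=0: enter STRING mode
pos=0: emit STR "a" (now at pos=3)
pos=4: emit ID 'val' (now at pos=7)
pos=8: enter COMMENT mode (saw '/*')
exit COMMENT mode (now at pos=16)
pos=16: enter STRING mode
pos=16: emit STR "a" (now at pos=19)
pos=20: emit ID 'z' (now at pos=21)
pos=22: emit NUM '100' (now at pos=25)
pos=26: emit SEMI ';'
pos=27: enter STRING mode
pos=27: emit STR "yes" (now at pos=32)
pos=32: emit ID 'n' (now at pos=33)
pos=34: emit ID 'k' (now at pos=35)
DONE. 9 tokens: [STR, ID, STR, ID, NUM, SEMI, STR, ID, ID]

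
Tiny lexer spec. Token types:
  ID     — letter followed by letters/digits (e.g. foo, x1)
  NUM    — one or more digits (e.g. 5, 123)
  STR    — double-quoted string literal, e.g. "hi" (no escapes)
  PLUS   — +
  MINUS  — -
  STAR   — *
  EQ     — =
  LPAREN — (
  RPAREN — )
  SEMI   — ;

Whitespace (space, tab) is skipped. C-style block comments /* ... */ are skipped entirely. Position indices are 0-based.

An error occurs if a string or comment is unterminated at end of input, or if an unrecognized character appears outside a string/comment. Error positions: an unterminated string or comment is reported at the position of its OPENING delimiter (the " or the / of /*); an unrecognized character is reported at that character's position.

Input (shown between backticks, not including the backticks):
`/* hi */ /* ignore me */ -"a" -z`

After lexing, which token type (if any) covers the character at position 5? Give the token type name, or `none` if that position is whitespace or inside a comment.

Answer: none

Derivation:
pos=0: enter COMMENT mode (saw '/*')
exit COMMENT mode (now at pos=8)
pos=9: enter COMMENT mode (saw '/*')
exit COMMENT mode (now at pos=24)
pos=25: emit MINUS '-'
pos=26: enter STRING mode
pos=26: emit STR "a" (now at pos=29)
pos=30: emit MINUS '-'
pos=31: emit ID 'z' (now at pos=32)
DONE. 4 tokens: [MINUS, STR, MINUS, ID]
Position 5: char is ' ' -> none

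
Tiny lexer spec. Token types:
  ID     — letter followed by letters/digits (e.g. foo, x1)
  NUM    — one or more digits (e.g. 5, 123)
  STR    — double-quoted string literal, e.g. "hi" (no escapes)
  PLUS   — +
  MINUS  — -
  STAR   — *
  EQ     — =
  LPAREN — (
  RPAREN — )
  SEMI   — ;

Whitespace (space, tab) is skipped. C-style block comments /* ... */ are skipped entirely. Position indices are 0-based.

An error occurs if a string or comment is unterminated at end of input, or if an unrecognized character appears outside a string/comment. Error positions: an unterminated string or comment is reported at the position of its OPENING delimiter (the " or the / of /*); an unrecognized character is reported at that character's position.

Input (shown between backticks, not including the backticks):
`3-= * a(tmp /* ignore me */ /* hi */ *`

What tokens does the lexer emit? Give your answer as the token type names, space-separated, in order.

Answer: NUM MINUS EQ STAR ID LPAREN ID STAR

Derivation:
pos=0: emit NUM '3' (now at pos=1)
pos=1: emit MINUS '-'
pos=2: emit EQ '='
pos=4: emit STAR '*'
pos=6: emit ID 'a' (now at pos=7)
pos=7: emit LPAREN '('
pos=8: emit ID 'tmp' (now at pos=11)
pos=12: enter COMMENT mode (saw '/*')
exit COMMENT mode (now at pos=27)
pos=28: enter COMMENT mode (saw '/*')
exit COMMENT mode (now at pos=36)
pos=37: emit STAR '*'
DONE. 8 tokens: [NUM, MINUS, EQ, STAR, ID, LPAREN, ID, STAR]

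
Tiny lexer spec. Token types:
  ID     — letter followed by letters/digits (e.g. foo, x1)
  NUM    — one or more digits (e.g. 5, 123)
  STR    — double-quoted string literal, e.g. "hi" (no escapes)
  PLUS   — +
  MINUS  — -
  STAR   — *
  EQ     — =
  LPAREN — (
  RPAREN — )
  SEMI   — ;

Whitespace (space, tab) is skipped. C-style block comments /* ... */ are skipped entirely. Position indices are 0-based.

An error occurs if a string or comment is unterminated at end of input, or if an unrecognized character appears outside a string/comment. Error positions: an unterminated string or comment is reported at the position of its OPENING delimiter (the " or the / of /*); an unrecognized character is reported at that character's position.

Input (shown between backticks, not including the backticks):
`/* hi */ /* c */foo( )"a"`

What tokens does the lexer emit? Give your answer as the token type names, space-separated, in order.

pos=0: enter COMMENT mode (saw '/*')
exit COMMENT mode (now at pos=8)
pos=9: enter COMMENT mode (saw '/*')
exit COMMENT mode (now at pos=16)
pos=16: emit ID 'foo' (now at pos=19)
pos=19: emit LPAREN '('
pos=21: emit RPAREN ')'
pos=22: enter STRING mode
pos=22: emit STR "a" (now at pos=25)
DONE. 4 tokens: [ID, LPAREN, RPAREN, STR]

Answer: ID LPAREN RPAREN STR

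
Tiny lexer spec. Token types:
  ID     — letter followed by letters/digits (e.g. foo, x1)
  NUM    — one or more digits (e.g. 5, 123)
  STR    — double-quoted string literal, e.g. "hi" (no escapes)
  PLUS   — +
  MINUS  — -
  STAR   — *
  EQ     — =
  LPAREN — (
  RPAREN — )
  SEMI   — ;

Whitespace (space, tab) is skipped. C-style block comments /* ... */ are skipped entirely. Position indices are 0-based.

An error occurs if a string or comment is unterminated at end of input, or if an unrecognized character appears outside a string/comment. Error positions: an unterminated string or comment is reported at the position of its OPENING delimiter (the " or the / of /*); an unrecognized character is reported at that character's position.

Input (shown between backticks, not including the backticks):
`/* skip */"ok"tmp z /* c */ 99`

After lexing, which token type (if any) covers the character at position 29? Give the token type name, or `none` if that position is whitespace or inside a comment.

pos=0: enter COMMENT mode (saw '/*')
exit COMMENT mode (now at pos=10)
pos=10: enter STRING mode
pos=10: emit STR "ok" (now at pos=14)
pos=14: emit ID 'tmp' (now at pos=17)
pos=18: emit ID 'z' (now at pos=19)
pos=20: enter COMMENT mode (saw '/*')
exit COMMENT mode (now at pos=27)
pos=28: emit NUM '99' (now at pos=30)
DONE. 4 tokens: [STR, ID, ID, NUM]
Position 29: char is '9' -> NUM

Answer: NUM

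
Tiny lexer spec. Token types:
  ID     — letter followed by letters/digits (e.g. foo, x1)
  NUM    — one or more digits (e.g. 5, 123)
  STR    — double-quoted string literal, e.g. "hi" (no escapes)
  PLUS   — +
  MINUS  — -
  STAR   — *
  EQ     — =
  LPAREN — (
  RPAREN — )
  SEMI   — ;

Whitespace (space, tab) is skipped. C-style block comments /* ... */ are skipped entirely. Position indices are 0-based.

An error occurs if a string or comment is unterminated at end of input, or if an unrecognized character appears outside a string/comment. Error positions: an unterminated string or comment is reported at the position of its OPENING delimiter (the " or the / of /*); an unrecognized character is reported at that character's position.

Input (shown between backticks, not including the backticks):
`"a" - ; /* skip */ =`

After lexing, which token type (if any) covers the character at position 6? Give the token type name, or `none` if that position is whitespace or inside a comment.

pos=0: enter STRING mode
pos=0: emit STR "a" (now at pos=3)
pos=4: emit MINUS '-'
pos=6: emit SEMI ';'
pos=8: enter COMMENT mode (saw '/*')
exit COMMENT mode (now at pos=18)
pos=19: emit EQ '='
DONE. 4 tokens: [STR, MINUS, SEMI, EQ]
Position 6: char is ';' -> SEMI

Answer: SEMI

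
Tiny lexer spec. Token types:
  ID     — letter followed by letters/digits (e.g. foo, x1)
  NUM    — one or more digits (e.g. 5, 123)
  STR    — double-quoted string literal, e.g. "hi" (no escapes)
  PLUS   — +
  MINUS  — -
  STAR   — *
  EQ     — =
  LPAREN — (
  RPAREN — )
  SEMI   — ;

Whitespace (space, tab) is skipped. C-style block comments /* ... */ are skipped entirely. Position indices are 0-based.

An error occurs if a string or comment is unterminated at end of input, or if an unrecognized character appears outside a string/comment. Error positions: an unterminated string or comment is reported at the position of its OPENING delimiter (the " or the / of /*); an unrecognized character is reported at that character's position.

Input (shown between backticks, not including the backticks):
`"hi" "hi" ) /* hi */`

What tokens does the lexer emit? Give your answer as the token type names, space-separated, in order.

pos=0: enter STRING mode
pos=0: emit STR "hi" (now at pos=4)
pos=5: enter STRING mode
pos=5: emit STR "hi" (now at pos=9)
pos=10: emit RPAREN ')'
pos=12: enter COMMENT mode (saw '/*')
exit COMMENT mode (now at pos=20)
DONE. 3 tokens: [STR, STR, RPAREN]

Answer: STR STR RPAREN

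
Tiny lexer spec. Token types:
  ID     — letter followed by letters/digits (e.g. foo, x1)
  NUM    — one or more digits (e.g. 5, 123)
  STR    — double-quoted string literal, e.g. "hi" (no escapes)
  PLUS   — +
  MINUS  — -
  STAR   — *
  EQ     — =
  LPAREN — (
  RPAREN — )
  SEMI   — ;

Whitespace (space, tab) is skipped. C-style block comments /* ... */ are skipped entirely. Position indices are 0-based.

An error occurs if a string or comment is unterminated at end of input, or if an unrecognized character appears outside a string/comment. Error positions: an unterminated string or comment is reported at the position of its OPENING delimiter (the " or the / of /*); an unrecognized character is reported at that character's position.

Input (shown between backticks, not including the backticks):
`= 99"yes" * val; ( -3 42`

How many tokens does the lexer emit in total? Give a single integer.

pos=0: emit EQ '='
pos=2: emit NUM '99' (now at pos=4)
pos=4: enter STRING mode
pos=4: emit STR "yes" (now at pos=9)
pos=10: emit STAR '*'
pos=12: emit ID 'val' (now at pos=15)
pos=15: emit SEMI ';'
pos=17: emit LPAREN '('
pos=19: emit MINUS '-'
pos=20: emit NUM '3' (now at pos=21)
pos=22: emit NUM '42' (now at pos=24)
DONE. 10 tokens: [EQ, NUM, STR, STAR, ID, SEMI, LPAREN, MINUS, NUM, NUM]

Answer: 10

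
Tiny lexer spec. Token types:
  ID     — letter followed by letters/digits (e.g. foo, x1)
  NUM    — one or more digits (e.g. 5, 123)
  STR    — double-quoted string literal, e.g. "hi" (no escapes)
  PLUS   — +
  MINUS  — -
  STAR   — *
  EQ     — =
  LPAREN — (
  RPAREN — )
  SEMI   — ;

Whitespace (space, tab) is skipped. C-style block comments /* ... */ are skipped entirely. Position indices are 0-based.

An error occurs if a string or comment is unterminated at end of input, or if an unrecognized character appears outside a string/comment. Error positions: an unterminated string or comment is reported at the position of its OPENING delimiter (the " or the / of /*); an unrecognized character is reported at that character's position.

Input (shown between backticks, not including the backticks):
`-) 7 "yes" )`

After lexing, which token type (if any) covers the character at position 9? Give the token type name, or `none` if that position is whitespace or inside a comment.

pos=0: emit MINUS '-'
pos=1: emit RPAREN ')'
pos=3: emit NUM '7' (now at pos=4)
pos=5: enter STRING mode
pos=5: emit STR "yes" (now at pos=10)
pos=11: emit RPAREN ')'
DONE. 5 tokens: [MINUS, RPAREN, NUM, STR, RPAREN]
Position 9: char is '"' -> STR

Answer: STR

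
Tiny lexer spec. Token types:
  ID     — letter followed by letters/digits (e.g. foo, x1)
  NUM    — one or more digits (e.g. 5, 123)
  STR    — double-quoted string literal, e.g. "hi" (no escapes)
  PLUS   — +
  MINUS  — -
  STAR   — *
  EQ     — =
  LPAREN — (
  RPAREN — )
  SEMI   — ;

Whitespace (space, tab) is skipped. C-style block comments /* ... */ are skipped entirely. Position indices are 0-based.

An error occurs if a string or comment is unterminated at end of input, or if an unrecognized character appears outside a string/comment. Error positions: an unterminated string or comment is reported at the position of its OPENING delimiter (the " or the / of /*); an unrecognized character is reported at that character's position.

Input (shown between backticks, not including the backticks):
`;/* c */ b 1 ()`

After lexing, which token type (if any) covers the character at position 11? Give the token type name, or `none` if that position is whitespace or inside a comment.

Answer: NUM

Derivation:
pos=0: emit SEMI ';'
pos=1: enter COMMENT mode (saw '/*')
exit COMMENT mode (now at pos=8)
pos=9: emit ID 'b' (now at pos=10)
pos=11: emit NUM '1' (now at pos=12)
pos=13: emit LPAREN '('
pos=14: emit RPAREN ')'
DONE. 5 tokens: [SEMI, ID, NUM, LPAREN, RPAREN]
Position 11: char is '1' -> NUM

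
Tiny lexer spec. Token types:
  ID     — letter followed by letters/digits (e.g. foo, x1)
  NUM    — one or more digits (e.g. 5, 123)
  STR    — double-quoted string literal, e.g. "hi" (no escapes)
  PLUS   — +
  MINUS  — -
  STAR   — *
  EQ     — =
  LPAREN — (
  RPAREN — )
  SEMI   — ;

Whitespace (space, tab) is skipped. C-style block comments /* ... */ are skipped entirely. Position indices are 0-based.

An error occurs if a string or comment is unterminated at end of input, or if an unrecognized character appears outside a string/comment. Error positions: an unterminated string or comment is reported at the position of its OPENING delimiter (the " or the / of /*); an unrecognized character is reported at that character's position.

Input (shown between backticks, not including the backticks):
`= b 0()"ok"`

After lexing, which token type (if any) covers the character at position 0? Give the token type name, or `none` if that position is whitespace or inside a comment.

pos=0: emit EQ '='
pos=2: emit ID 'b' (now at pos=3)
pos=4: emit NUM '0' (now at pos=5)
pos=5: emit LPAREN '('
pos=6: emit RPAREN ')'
pos=7: enter STRING mode
pos=7: emit STR "ok" (now at pos=11)
DONE. 6 tokens: [EQ, ID, NUM, LPAREN, RPAREN, STR]
Position 0: char is '=' -> EQ

Answer: EQ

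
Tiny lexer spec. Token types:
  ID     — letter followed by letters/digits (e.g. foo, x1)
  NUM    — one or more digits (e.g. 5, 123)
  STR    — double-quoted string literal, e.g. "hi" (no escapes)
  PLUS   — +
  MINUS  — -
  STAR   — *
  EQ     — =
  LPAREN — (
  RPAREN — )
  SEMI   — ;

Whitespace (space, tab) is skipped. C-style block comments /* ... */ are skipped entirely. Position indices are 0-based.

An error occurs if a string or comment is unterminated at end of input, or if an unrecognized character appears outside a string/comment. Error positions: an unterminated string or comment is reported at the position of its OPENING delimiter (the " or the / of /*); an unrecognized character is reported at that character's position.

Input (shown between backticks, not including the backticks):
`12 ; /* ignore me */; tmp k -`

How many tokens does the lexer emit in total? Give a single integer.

pos=0: emit NUM '12' (now at pos=2)
pos=3: emit SEMI ';'
pos=5: enter COMMENT mode (saw '/*')
exit COMMENT mode (now at pos=20)
pos=20: emit SEMI ';'
pos=22: emit ID 'tmp' (now at pos=25)
pos=26: emit ID 'k' (now at pos=27)
pos=28: emit MINUS '-'
DONE. 6 tokens: [NUM, SEMI, SEMI, ID, ID, MINUS]

Answer: 6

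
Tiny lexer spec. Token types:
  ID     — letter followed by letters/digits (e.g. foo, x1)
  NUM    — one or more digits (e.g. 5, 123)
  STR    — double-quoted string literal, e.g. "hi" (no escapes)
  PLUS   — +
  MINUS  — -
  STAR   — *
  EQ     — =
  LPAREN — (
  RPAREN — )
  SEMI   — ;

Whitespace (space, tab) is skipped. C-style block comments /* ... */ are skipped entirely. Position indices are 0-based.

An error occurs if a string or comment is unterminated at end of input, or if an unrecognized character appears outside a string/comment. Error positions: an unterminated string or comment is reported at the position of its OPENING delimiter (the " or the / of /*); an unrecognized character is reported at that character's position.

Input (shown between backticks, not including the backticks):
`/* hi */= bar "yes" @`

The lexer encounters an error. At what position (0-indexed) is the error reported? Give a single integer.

pos=0: enter COMMENT mode (saw '/*')
exit COMMENT mode (now at pos=8)
pos=8: emit EQ '='
pos=10: emit ID 'bar' (now at pos=13)
pos=14: enter STRING mode
pos=14: emit STR "yes" (now at pos=19)
pos=20: ERROR — unrecognized char '@'

Answer: 20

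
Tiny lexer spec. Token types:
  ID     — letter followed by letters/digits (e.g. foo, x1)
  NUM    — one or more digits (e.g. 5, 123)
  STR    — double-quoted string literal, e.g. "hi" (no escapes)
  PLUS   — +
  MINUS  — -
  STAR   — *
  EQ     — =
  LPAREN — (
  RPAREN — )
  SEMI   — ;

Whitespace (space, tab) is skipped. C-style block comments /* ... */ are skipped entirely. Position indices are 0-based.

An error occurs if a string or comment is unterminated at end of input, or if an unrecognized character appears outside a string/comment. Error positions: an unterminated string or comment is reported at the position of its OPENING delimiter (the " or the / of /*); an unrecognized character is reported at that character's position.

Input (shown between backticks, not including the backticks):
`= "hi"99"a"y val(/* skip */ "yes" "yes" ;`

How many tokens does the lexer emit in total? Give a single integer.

Answer: 10

Derivation:
pos=0: emit EQ '='
pos=2: enter STRING mode
pos=2: emit STR "hi" (now at pos=6)
pos=6: emit NUM '99' (now at pos=8)
pos=8: enter STRING mode
pos=8: emit STR "a" (now at pos=11)
pos=11: emit ID 'y' (now at pos=12)
pos=13: emit ID 'val' (now at pos=16)
pos=16: emit LPAREN '('
pos=17: enter COMMENT mode (saw '/*')
exit COMMENT mode (now at pos=27)
pos=28: enter STRING mode
pos=28: emit STR "yes" (now at pos=33)
pos=34: enter STRING mode
pos=34: emit STR "yes" (now at pos=39)
pos=40: emit SEMI ';'
DONE. 10 tokens: [EQ, STR, NUM, STR, ID, ID, LPAREN, STR, STR, SEMI]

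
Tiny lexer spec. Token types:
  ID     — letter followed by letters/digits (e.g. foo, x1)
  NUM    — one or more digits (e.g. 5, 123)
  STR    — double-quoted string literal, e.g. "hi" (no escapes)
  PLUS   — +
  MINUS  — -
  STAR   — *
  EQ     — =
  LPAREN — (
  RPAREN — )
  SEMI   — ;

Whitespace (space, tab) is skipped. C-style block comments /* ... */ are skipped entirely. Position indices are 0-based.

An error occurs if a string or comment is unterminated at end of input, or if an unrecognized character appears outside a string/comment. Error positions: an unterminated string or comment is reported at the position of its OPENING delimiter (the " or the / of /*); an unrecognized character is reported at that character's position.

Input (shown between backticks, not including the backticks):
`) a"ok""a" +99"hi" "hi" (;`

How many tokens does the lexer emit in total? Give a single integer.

Answer: 10

Derivation:
pos=0: emit RPAREN ')'
pos=2: emit ID 'a' (now at pos=3)
pos=3: enter STRING mode
pos=3: emit STR "ok" (now at pos=7)
pos=7: enter STRING mode
pos=7: emit STR "a" (now at pos=10)
pos=11: emit PLUS '+'
pos=12: emit NUM '99' (now at pos=14)
pos=14: enter STRING mode
pos=14: emit STR "hi" (now at pos=18)
pos=19: enter STRING mode
pos=19: emit STR "hi" (now at pos=23)
pos=24: emit LPAREN '('
pos=25: emit SEMI ';'
DONE. 10 tokens: [RPAREN, ID, STR, STR, PLUS, NUM, STR, STR, LPAREN, SEMI]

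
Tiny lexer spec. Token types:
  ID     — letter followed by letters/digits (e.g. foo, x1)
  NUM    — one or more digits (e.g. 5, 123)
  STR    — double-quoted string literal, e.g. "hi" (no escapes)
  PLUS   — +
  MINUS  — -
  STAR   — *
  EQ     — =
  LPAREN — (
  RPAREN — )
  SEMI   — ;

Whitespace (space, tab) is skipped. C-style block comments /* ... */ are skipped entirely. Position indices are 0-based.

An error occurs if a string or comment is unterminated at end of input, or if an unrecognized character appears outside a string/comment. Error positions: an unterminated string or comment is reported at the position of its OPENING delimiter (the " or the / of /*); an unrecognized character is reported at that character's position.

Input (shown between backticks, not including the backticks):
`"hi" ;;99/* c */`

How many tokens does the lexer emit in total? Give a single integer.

pos=0: enter STRING mode
pos=0: emit STR "hi" (now at pos=4)
pos=5: emit SEMI ';'
pos=6: emit SEMI ';'
pos=7: emit NUM '99' (now at pos=9)
pos=9: enter COMMENT mode (saw '/*')
exit COMMENT mode (now at pos=16)
DONE. 4 tokens: [STR, SEMI, SEMI, NUM]

Answer: 4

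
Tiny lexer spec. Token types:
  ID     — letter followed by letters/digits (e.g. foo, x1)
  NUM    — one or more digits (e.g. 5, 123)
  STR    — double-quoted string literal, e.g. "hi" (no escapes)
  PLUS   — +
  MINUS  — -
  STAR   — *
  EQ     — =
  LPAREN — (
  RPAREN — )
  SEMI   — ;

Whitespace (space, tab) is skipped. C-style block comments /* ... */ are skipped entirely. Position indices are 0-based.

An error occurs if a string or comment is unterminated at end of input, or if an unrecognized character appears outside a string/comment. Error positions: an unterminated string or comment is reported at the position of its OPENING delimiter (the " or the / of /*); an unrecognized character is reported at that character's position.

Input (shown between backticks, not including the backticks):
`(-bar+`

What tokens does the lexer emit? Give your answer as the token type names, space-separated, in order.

Answer: LPAREN MINUS ID PLUS

Derivation:
pos=0: emit LPAREN '('
pos=1: emit MINUS '-'
pos=2: emit ID 'bar' (now at pos=5)
pos=5: emit PLUS '+'
DONE. 4 tokens: [LPAREN, MINUS, ID, PLUS]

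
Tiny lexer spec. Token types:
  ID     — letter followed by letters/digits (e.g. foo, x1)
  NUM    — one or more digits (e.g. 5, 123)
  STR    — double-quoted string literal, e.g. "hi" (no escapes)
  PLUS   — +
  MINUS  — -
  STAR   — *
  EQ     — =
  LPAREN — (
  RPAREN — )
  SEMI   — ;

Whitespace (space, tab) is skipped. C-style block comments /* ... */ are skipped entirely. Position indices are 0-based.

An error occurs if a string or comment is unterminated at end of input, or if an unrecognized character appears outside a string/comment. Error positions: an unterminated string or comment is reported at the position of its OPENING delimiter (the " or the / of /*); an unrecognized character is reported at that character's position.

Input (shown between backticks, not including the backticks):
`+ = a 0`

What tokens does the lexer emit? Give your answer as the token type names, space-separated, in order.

pos=0: emit PLUS '+'
pos=2: emit EQ '='
pos=4: emit ID 'a' (now at pos=5)
pos=6: emit NUM '0' (now at pos=7)
DONE. 4 tokens: [PLUS, EQ, ID, NUM]

Answer: PLUS EQ ID NUM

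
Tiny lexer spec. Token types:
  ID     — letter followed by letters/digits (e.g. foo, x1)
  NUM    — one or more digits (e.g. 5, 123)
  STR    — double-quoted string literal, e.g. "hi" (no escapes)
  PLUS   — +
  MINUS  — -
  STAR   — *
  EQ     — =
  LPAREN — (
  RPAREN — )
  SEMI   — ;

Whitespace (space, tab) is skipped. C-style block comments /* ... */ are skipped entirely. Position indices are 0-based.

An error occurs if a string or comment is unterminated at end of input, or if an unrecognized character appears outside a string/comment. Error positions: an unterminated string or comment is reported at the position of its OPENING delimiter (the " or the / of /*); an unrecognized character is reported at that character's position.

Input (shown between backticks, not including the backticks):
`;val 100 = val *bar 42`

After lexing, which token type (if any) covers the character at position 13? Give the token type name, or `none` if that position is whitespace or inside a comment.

pos=0: emit SEMI ';'
pos=1: emit ID 'val' (now at pos=4)
pos=5: emit NUM '100' (now at pos=8)
pos=9: emit EQ '='
pos=11: emit ID 'val' (now at pos=14)
pos=15: emit STAR '*'
pos=16: emit ID 'bar' (now at pos=19)
pos=20: emit NUM '42' (now at pos=22)
DONE. 8 tokens: [SEMI, ID, NUM, EQ, ID, STAR, ID, NUM]
Position 13: char is 'l' -> ID

Answer: ID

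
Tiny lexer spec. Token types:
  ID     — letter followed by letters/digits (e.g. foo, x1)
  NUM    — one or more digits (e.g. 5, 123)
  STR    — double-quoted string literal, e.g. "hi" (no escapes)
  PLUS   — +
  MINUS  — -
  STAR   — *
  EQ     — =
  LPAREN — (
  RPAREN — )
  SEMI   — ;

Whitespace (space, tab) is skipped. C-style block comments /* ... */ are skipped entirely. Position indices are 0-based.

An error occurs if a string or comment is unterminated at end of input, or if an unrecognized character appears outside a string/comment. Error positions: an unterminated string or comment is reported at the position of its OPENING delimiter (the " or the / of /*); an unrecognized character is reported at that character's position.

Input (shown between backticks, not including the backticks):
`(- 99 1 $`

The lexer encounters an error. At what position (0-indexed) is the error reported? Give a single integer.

Answer: 8

Derivation:
pos=0: emit LPAREN '('
pos=1: emit MINUS '-'
pos=3: emit NUM '99' (now at pos=5)
pos=6: emit NUM '1' (now at pos=7)
pos=8: ERROR — unrecognized char '$'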